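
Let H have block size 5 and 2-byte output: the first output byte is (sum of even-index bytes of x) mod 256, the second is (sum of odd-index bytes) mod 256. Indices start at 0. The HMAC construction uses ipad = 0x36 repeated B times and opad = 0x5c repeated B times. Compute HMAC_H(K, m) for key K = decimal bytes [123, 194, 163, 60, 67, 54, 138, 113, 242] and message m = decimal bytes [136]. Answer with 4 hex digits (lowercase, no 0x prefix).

Key decimal bytes [123, 194, 163, 60, 67, 54, 138, 113, 242] = 7b c2 a3 3c 43 36 8a 71 f2 is 9 bytes > B = 5, so hash it first: H(key) = dd a5, then zero-pad to 5 bytes: K' = dd a5 00 00 00.
K' ⊕ ipad = eb 93 36 36 36.  K' ⊕ opad = 81 f9 5c 5c 5c.
Inner input = (K'⊕ipad) ∥ m = eb 93 36 36 36 ∥ 88.
Inner hash: even-index sum = 343 mod 256 = 87; odd-index sum = 337 mod 256 = 81 → 57 51.
Outer input = (K'⊕opad) ∥ inner = 81 f9 5c 5c 5c ∥ 57 51.
Outer hash (tag): even-index sum = 394 mod 256 = 138; odd-index sum = 428 mod 256 = 172 → 8a ac.

8aac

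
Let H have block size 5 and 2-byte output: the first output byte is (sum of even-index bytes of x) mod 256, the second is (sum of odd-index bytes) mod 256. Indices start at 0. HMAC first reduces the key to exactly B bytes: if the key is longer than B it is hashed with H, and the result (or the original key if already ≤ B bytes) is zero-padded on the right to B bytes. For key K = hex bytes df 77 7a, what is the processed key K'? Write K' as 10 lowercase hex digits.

Key hex bytes df 77 7a is 3 bytes ≤ B = 5; zero-pad to 5 bytes: K' = df 77 7a 00 00.

df777a0000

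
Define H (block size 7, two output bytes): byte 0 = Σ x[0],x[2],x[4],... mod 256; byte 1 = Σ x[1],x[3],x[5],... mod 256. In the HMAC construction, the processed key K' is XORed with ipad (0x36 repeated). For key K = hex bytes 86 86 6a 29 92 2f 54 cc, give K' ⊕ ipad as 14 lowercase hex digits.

e09c3636363636

Key hex bytes 86 86 6a 29 92 2f 54 cc is 8 bytes > B = 7, so hash it first: H(key) = d6 aa, then zero-pad to 7 bytes: K' = d6 aa 00 00 00 00 00.
XOR each byte with 0x36: d6⊕36=e0, aa⊕36=9c, 00⊕36=36, 00⊕36=36, 00⊕36=36, 00⊕36=36, 00⊕36=36.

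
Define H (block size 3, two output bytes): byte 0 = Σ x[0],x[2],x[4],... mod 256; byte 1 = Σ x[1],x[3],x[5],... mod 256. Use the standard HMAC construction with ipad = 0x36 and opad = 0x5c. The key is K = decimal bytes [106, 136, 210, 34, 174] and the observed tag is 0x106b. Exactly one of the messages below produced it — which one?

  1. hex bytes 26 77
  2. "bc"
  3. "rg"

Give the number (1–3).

2

Key decimal bytes [106, 136, 210, 34, 174] = 6a 88 d2 22 ae is 5 bytes > B = 3, so hash it first: H(key) = ea aa, then zero-pad to 3 bytes: K' = ea aa 00.
K' ⊕ ipad = dc 9c 36; K' ⊕ opad = b6 f6 5c.
m1: inner = H(dc 9c 36 26 77) = 89 c2; tag = H(b6 f6 5c 89 c2) = d47f
m2: inner = H(dc 9c 36 62 63) = 75 fe; tag = H(b6 f6 5c 75 fe) = 106b ← matches
m3: inner = H(dc 9c 36 72 67) = 79 0e; tag = H(b6 f6 5c 79 0e) = 206f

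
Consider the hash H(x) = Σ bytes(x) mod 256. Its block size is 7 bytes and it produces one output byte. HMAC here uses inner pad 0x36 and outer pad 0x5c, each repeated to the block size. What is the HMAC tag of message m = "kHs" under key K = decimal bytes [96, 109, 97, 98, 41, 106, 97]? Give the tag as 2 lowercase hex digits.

24

Key decimal bytes [96, 109, 97, 98, 41, 106, 97] = 60 6d 61 62 29 6a 61 is exactly B = 7 bytes: K' = 60 6d 61 62 29 6a 61.
K' ⊕ ipad = 56 5b 57 54 1f 5c 57.  K' ⊕ opad = 3c 31 3d 3e 75 36 3d.
Inner input = (K'⊕ipad) ∥ m = 56 5b 57 54 1f 5c 57 ∥ 6b 48 73.
Inner hash: sum = 86+91+87+84+31+92+87+107+72+115 = 852; mod 256 = 84 → 54.
Outer input = (K'⊕opad) ∥ inner = 3c 31 3d 3e 75 36 3d ∥ 54.
Outer hash (tag): sum = 60+49+61+62+117+54+61+84 = 548; mod 256 = 36 → 24.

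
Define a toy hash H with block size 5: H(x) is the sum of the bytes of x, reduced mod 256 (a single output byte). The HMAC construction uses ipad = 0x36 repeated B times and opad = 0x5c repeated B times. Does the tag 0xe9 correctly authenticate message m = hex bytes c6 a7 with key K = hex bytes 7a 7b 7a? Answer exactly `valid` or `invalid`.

Key hex bytes 7a 7b 7a is 3 bytes ≤ B = 5; zero-pad to 5 bytes: K' = 7a 7b 7a 00 00.
K' ⊕ ipad = 4c 4d 4c 36 36; K' ⊕ opad = 26 27 26 5c 5c.
Inner hash: sum = 76+77+76+54+54+198+167 = 702; mod 256 = 190 → be.
Outer hash (recomputed tag): sum = 38+39+38+92+92+190 = 489; mod 256 = 233 → e9.
Recomputed tag = e9; claimed = e9 → match.

valid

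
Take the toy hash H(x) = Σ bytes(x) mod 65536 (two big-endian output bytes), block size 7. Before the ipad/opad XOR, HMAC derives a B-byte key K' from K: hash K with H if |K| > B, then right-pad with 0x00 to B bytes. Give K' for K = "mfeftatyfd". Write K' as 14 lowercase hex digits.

|K| = 10 > B = 7, so first hash the key.
H(K): sum = 109+102+101+102+116+97+116+121+102+100 = 1066 → 04 2a.
Zero-pad H(K) = 04 2a to 7 bytes: K' = 04 2a 00 00 00 00 00.

042a0000000000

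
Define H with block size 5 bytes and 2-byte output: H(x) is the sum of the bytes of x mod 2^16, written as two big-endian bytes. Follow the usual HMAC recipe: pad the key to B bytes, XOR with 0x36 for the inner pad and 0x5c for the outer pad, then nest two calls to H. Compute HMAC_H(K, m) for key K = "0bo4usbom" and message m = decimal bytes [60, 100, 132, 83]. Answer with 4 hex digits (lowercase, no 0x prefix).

Key "0bo4usbom" = 30 62 6f 34 75 73 62 6f 6d is 9 bytes > B = 5, so hash it first: H(key) = 03 5b, then zero-pad to 5 bytes: K' = 03 5b 00 00 00.
K' ⊕ ipad = 35 6d 36 36 36.  K' ⊕ opad = 5f 07 5c 5c 5c.
Inner input = (K'⊕ipad) ∥ m = 35 6d 36 36 36 ∥ 3c 64 84 53.
Inner hash: sum = 53+109+54+54+54+60+100+132+83 = 699 → 02 bb.
Outer input = (K'⊕opad) ∥ inner = 5f 07 5c 5c 5c ∥ 02 bb.
Outer hash (tag): sum = 95+7+92+92+92+2+187 = 567 → 02 37.

0237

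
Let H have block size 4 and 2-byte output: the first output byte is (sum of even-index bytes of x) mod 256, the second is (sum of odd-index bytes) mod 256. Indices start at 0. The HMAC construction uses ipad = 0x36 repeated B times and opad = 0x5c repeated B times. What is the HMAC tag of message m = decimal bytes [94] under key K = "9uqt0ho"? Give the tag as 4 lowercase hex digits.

8406

Key "9uqt0ho" = 39 75 71 74 30 68 6f is 7 bytes > B = 4, so hash it first: H(key) = 49 51, then zero-pad to 4 bytes: K' = 49 51 00 00.
K' ⊕ ipad = 7f 67 36 36.  K' ⊕ opad = 15 0d 5c 5c.
Inner input = (K'⊕ipad) ∥ m = 7f 67 36 36 ∥ 5e.
Inner hash: even-index sum = 275 mod 256 = 19; odd-index sum = 157 mod 256 = 157 → 13 9d.
Outer input = (K'⊕opad) ∥ inner = 15 0d 5c 5c ∥ 13 9d.
Outer hash (tag): even-index sum = 132 mod 256 = 132; odd-index sum = 262 mod 256 = 6 → 84 06.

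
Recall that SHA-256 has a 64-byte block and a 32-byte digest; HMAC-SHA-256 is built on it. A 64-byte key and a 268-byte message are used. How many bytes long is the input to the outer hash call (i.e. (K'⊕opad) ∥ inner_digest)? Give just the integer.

Key is 64 ≤ 64 bytes, zero-padded: |K'| = 64.
Outer input = (K'⊕opad) ∥ H(inner) → 64 + 32 = 96 bytes.

96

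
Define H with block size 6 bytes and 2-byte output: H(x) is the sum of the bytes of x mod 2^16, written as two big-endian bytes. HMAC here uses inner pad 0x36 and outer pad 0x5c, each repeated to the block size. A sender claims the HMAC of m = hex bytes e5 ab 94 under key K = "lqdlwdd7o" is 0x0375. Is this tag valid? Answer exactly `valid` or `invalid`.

Key "lqdlwdd7o" = 6c 71 64 6c 77 64 64 37 6f is 9 bytes > B = 6, so hash it first: H(key) = 03 92, then zero-pad to 6 bytes: K' = 03 92 00 00 00 00.
K' ⊕ ipad = 35 a4 36 36 36 36; K' ⊕ opad = 5f ce 5c 5c 5c 5c.
Inner hash: sum = 53+164+54+54+54+54+229+171+148 = 981 → 03 d5.
Outer hash (recomputed tag): sum = 95+206+92+92+92+92+3+213 = 885 → 03 75.
Recomputed tag = 0375; claimed = 0375 → match.

valid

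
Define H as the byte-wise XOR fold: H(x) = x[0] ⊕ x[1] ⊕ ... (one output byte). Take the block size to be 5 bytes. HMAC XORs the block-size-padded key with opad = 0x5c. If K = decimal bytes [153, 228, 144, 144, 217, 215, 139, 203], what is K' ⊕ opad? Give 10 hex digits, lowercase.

6f5c5c5c5c

Key decimal bytes [153, 228, 144, 144, 217, 215, 139, 203] = 99 e4 90 90 d9 d7 8b cb is 8 bytes > B = 5, so hash it first: H(key) = 33, then zero-pad to 5 bytes: K' = 33 00 00 00 00.
XOR each byte with 0x5c: 33⊕5c=6f, 00⊕5c=5c, 00⊕5c=5c, 00⊕5c=5c, 00⊕5c=5c.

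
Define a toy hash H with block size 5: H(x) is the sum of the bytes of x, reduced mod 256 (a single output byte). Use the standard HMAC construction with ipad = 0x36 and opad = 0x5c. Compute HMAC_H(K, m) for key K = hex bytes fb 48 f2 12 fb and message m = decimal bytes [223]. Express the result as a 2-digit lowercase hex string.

Key hex bytes fb 48 f2 12 fb is exactly B = 5 bytes: K' = fb 48 f2 12 fb.
K' ⊕ ipad = cd 7e c4 24 cd.  K' ⊕ opad = a7 14 ae 4e a7.
Inner input = (K'⊕ipad) ∥ m = cd 7e c4 24 cd ∥ df.
Inner hash: sum = 205+126+196+36+205+223 = 991; mod 256 = 223 → df.
Outer input = (K'⊕opad) ∥ inner = a7 14 ae 4e a7 ∥ df.
Outer hash (tag): sum = 167+20+174+78+167+223 = 829; mod 256 = 61 → 3d.

3d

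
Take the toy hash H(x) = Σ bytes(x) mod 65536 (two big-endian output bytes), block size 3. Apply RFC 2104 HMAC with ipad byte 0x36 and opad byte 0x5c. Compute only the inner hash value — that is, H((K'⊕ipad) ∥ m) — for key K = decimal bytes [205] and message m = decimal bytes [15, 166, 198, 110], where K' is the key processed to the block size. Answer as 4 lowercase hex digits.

Key decimal bytes [205] = cd is 1 byte ≤ B = 3; zero-pad to 3 bytes: K' = cd 00 00.
K' ⊕ ipad = fb 36 36.
Inner input = fb 36 36 ∥ 0f a6 c6 6e.
Inner hash: sum = 251+54+54+15+166+198+110 = 848 → 03 50.

0350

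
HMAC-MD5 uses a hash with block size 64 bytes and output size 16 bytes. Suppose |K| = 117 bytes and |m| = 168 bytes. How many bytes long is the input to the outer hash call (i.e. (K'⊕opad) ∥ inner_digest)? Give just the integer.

Key is 117 > 64 bytes, so it is hashed to 16 bytes then zero-padded to 64: |K'| = 64.
Outer input = (K'⊕opad) ∥ H(inner) → 64 + 16 = 80 bytes.

80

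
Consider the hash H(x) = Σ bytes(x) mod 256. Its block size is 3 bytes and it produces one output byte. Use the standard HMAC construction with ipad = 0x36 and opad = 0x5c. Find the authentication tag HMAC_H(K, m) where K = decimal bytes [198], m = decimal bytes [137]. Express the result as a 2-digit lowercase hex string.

Key decimal bytes [198] = c6 is 1 byte ≤ B = 3; zero-pad to 3 bytes: K' = c6 00 00.
K' ⊕ ipad = f0 36 36.  K' ⊕ opad = 9a 5c 5c.
Inner input = (K'⊕ipad) ∥ m = f0 36 36 ∥ 89.
Inner hash: sum = 240+54+54+137 = 485; mod 256 = 229 → e5.
Outer input = (K'⊕opad) ∥ inner = 9a 5c 5c ∥ e5.
Outer hash (tag): sum = 154+92+92+229 = 567; mod 256 = 55 → 37.

37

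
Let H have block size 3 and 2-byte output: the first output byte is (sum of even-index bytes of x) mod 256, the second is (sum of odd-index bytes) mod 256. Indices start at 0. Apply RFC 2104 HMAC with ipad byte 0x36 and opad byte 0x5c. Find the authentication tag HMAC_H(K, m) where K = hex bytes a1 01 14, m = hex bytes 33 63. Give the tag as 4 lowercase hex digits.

Key hex bytes a1 01 14 is exactly B = 3 bytes: K' = a1 01 14.
K' ⊕ ipad = 97 37 22.  K' ⊕ opad = fd 5d 48.
Inner input = (K'⊕ipad) ∥ m = 97 37 22 ∥ 33 63.
Inner hash: even-index sum = 284 mod 256 = 28; odd-index sum = 106 mod 256 = 106 → 1c 6a.
Outer input = (K'⊕opad) ∥ inner = fd 5d 48 ∥ 1c 6a.
Outer hash (tag): even-index sum = 431 mod 256 = 175; odd-index sum = 121 mod 256 = 121 → af 79.

af79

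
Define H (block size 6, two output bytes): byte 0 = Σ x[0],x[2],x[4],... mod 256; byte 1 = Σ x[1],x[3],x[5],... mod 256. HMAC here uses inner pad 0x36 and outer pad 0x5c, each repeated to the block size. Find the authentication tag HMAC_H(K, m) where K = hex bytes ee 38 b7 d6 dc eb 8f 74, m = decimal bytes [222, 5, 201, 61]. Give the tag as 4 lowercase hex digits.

3df2

Key hex bytes ee 38 b7 d6 dc eb 8f 74 is 8 bytes > B = 6, so hash it first: H(key) = 10 6d, then zero-pad to 6 bytes: K' = 10 6d 00 00 00 00.
K' ⊕ ipad = 26 5b 36 36 36 36.  K' ⊕ opad = 4c 31 5c 5c 5c 5c.
Inner input = (K'⊕ipad) ∥ m = 26 5b 36 36 36 36 ∥ de 05 c9 3d.
Inner hash: even-index sum = 569 mod 256 = 57; odd-index sum = 265 mod 256 = 9 → 39 09.
Outer input = (K'⊕opad) ∥ inner = 4c 31 5c 5c 5c 5c ∥ 39 09.
Outer hash (tag): even-index sum = 317 mod 256 = 61; odd-index sum = 242 mod 256 = 242 → 3d f2.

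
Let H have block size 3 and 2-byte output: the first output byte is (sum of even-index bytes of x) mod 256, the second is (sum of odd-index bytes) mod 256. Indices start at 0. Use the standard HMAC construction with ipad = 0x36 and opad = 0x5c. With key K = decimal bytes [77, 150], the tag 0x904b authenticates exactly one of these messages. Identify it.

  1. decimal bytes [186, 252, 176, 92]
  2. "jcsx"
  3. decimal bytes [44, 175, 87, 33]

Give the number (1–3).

Key decimal bytes [77, 150] = 4d 96 is 2 bytes ≤ B = 3; zero-pad to 3 bytes: K' = 4d 96 00.
K' ⊕ ipad = 7b a0 36; K' ⊕ opad = 11 ca 5c.
m1: inner = H(7b a0 36 ba fc b0 5c) = 09 0a; tag = H(11 ca 5c 09 0a) = 77d3
m2: inner = H(7b a0 36 6a 63 73 78) = 8c 7d; tag = H(11 ca 5c 8c 7d) = ea56
m3: inner = H(7b a0 36 2c af 57 21) = 81 23; tag = H(11 ca 5c 81 23) = 904b ← matches

3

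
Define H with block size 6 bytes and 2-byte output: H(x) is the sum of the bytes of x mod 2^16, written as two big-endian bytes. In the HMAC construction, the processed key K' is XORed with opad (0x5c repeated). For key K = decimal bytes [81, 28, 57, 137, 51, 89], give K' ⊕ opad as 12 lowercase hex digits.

0d4065d56f05

Key decimal bytes [81, 28, 57, 137, 51, 89] = 51 1c 39 89 33 59 is exactly B = 6 bytes: K' = 51 1c 39 89 33 59.
XOR each byte with 0x5c: 51⊕5c=0d, 1c⊕5c=40, 39⊕5c=65, 89⊕5c=d5, 33⊕5c=6f, 59⊕5c=05.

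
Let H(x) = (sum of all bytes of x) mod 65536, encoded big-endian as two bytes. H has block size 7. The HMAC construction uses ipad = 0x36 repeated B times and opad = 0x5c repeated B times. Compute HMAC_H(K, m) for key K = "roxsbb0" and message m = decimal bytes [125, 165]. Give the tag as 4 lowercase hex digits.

Key "roxsbb0" = 72 6f 78 73 62 62 30 is exactly B = 7 bytes: K' = 72 6f 78 73 62 62 30.
K' ⊕ ipad = 44 59 4e 45 54 54 06.  K' ⊕ opad = 2e 33 24 2f 3e 3e 6c.
Inner input = (K'⊕ipad) ∥ m = 44 59 4e 45 54 54 06 ∥ 7d a5.
Inner hash: sum = 68+89+78+69+84+84+6+125+165 = 768 → 03 00.
Outer input = (K'⊕opad) ∥ inner = 2e 33 24 2f 3e 3e 6c ∥ 03 00.
Outer hash (tag): sum = 46+51+36+47+62+62+108+3+0 = 415 → 01 9f.

019f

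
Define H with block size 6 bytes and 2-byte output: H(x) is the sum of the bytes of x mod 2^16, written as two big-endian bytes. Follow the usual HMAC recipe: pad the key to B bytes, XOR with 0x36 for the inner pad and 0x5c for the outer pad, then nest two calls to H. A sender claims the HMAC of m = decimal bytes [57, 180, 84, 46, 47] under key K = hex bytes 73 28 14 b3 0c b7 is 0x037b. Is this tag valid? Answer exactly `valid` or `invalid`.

Key hex bytes 73 28 14 b3 0c b7 is exactly B = 6 bytes: K' = 73 28 14 b3 0c b7.
K' ⊕ ipad = 45 1e 22 85 3a 81; K' ⊕ opad = 2f 74 48 ef 50 eb.
Inner hash: sum = 69+30+34+133+58+129+57+180+84+46+47 = 867 → 03 63.
Outer hash (recomputed tag): sum = 47+116+72+239+80+235+3+99 = 891 → 03 7b.
Recomputed tag = 037b; claimed = 037b → match.

valid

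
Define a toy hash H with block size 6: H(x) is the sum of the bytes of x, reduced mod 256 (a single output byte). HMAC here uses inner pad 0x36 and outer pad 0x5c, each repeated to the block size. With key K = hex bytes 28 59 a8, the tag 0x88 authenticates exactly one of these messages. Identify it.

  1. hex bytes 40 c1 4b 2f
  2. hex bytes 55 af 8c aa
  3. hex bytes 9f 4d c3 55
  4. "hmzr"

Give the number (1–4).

Key hex bytes 28 59 a8 is 3 bytes ≤ B = 6; zero-pad to 6 bytes: K' = 28 59 a8 00 00 00.
K' ⊕ ipad = 1e 6f 9e 36 36 36; K' ⊕ opad = 74 05 f4 5c 5c 5c.
m1: inner = H(1e 6f 9e 36 36 36 40 c1 4b 2f) = 48; tag = H(74 05 f4 5c 5c 5c 48) = c9
m2: inner = H(1e 6f 9e 36 36 36 55 af 8c aa) = 07; tag = H(74 05 f4 5c 5c 5c 07) = 88 ← matches
m3: inner = H(1e 6f 9e 36 36 36 9f 4d c3 55) = d1; tag = H(74 05 f4 5c 5c 5c d1) = 52
m4: inner = H(1e 6f 9e 36 36 36 68 6d 7a 72) = 8e; tag = H(74 05 f4 5c 5c 5c 8e) = 0f

2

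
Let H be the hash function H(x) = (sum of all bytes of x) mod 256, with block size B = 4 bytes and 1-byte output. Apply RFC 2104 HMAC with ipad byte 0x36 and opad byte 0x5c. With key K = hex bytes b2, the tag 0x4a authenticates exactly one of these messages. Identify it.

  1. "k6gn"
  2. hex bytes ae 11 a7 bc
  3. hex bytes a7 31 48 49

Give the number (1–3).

2

Key hex bytes b2 is 1 byte ≤ B = 4; zero-pad to 4 bytes: K' = b2 00 00 00.
K' ⊕ ipad = 84 36 36 36; K' ⊕ opad = ee 5c 5c 5c.
m1: inner = H(84 36 36 36 6b 36 67 6e) = 9c; tag = H(ee 5c 5c 5c 9c) = 9e
m2: inner = H(84 36 36 36 ae 11 a7 bc) = 48; tag = H(ee 5c 5c 5c 48) = 4a ← matches
m3: inner = H(84 36 36 36 a7 31 48 49) = 8f; tag = H(ee 5c 5c 5c 8f) = 91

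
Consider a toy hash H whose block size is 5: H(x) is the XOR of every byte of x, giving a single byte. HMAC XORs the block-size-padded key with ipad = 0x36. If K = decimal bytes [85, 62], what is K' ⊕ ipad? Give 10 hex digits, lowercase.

Key decimal bytes [85, 62] = 55 3e is 2 bytes ≤ B = 5; zero-pad to 5 bytes: K' = 55 3e 00 00 00.
XOR each byte with 0x36: 55⊕36=63, 3e⊕36=08, 00⊕36=36, 00⊕36=36, 00⊕36=36.

6308363636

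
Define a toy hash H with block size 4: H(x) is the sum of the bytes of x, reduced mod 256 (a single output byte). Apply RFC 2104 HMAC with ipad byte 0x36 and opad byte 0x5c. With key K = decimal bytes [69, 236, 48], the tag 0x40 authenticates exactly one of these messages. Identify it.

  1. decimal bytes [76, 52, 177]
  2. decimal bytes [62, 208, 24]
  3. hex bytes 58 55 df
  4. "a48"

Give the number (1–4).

Key decimal bytes [69, 236, 48] = 45 ec 30 is 3 bytes ≤ B = 4; zero-pad to 4 bytes: K' = 45 ec 30 00.
K' ⊕ ipad = 73 da 06 36; K' ⊕ opad = 19 b0 6c 5c.
m1: inner = H(73 da 06 36 4c 34 b1) = ba; tag = H(19 b0 6c 5c ba) = 4b
m2: inner = H(73 da 06 36 3e d0 18) = af; tag = H(19 b0 6c 5c af) = 40 ← matches
m3: inner = H(73 da 06 36 58 55 df) = 15; tag = H(19 b0 6c 5c 15) = a6
m4: inner = H(73 da 06 36 61 34 38) = 56; tag = H(19 b0 6c 5c 56) = e7

2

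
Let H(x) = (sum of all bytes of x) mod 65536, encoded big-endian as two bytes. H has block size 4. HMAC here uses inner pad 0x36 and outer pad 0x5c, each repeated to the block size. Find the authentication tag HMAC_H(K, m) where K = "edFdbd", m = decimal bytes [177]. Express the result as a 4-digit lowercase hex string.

01dc

Key "edFdbd" = 65 64 46 64 62 64 is 6 bytes > B = 4, so hash it first: H(key) = 02 39, then zero-pad to 4 bytes: K' = 02 39 00 00.
K' ⊕ ipad = 34 0f 36 36.  K' ⊕ opad = 5e 65 5c 5c.
Inner input = (K'⊕ipad) ∥ m = 34 0f 36 36 ∥ b1.
Inner hash: sum = 52+15+54+54+177 = 352 → 01 60.
Outer input = (K'⊕opad) ∥ inner = 5e 65 5c 5c ∥ 01 60.
Outer hash (tag): sum = 94+101+92+92+1+96 = 476 → 01 dc.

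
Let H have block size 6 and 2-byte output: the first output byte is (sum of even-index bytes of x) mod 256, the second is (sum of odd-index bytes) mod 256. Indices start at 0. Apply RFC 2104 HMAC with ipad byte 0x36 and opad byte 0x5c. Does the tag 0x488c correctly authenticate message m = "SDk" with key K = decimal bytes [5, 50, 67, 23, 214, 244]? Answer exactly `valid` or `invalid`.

valid

Key decimal bytes [5, 50, 67, 23, 214, 244] = 05 32 43 17 d6 f4 is exactly B = 6 bytes: K' = 05 32 43 17 d6 f4.
K' ⊕ ipad = 33 04 75 21 e0 c2; K' ⊕ opad = 59 6e 1f 4b 8a a8.
Inner hash: even-index sum = 582 mod 256 = 70; odd-index sum = 299 mod 256 = 43 → 46 2b.
Outer hash (recomputed tag): even-index sum = 328 mod 256 = 72; odd-index sum = 396 mod 256 = 140 → 48 8c.
Recomputed tag = 488c; claimed = 488c → match.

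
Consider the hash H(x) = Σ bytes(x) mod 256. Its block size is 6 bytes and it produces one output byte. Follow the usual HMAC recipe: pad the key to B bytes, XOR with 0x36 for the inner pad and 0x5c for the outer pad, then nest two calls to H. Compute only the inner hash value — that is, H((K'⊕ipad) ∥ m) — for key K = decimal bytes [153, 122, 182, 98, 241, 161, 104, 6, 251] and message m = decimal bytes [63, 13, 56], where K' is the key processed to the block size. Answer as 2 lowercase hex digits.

Key decimal bytes [153, 122, 182, 98, 241, 161, 104, 6, 251] = 99 7a b6 62 f1 a1 68 06 fb is 9 bytes > B = 6, so hash it first: H(key) = 26, then zero-pad to 6 bytes: K' = 26 00 00 00 00 00.
K' ⊕ ipad = 10 36 36 36 36 36.
Inner input = 10 36 36 36 36 36 ∥ 3f 0d 38.
Inner hash: sum = 16+54+54+54+54+54+63+13+56 = 418; mod 256 = 162 → a2.

a2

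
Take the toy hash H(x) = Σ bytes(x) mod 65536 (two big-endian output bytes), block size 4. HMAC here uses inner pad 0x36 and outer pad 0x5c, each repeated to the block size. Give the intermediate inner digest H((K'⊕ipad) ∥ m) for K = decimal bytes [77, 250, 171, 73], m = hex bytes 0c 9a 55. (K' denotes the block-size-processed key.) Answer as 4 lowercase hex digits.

035e

Key decimal bytes [77, 250, 171, 73] = 4d fa ab 49 is exactly B = 4 bytes: K' = 4d fa ab 49.
K' ⊕ ipad = 7b cc 9d 7f.
Inner input = 7b cc 9d 7f ∥ 0c 9a 55.
Inner hash: sum = 123+204+157+127+12+154+85 = 862 → 03 5e.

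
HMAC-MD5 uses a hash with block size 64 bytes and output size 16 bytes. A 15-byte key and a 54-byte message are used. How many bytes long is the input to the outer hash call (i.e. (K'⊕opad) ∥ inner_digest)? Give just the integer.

80

Key is 15 ≤ 64 bytes, zero-padded: |K'| = 64.
Outer input = (K'⊕opad) ∥ H(inner) → 64 + 16 = 80 bytes.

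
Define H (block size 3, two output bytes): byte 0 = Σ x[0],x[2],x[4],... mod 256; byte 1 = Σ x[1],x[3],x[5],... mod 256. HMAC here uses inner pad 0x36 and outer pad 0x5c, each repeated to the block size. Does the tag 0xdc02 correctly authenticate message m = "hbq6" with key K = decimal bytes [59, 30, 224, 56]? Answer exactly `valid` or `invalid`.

Key decimal bytes [59, 30, 224, 56] = 3b 1e e0 38 is 4 bytes > B = 3, so hash it first: H(key) = 1b 56, then zero-pad to 3 bytes: K' = 1b 56 00.
K' ⊕ ipad = 2d 60 36; K' ⊕ opad = 47 0a 5c.
Inner hash: even-index sum = 251 mod 256 = 251; odd-index sum = 313 mod 256 = 57 → fb 39.
Outer hash (recomputed tag): even-index sum = 220 mod 256 = 220; odd-index sum = 261 mod 256 = 5 → dc 05.
Recomputed tag = dc05; claimed = dc02 → mismatch.

invalid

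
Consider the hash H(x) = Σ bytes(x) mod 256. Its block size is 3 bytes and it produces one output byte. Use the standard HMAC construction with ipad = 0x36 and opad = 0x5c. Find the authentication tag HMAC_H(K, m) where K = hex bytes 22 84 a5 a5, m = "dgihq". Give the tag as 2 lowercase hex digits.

a3

Key hex bytes 22 84 a5 a5 is 4 bytes > B = 3, so hash it first: H(key) = f0, then zero-pad to 3 bytes: K' = f0 00 00.
K' ⊕ ipad = c6 36 36.  K' ⊕ opad = ac 5c 5c.
Inner input = (K'⊕ipad) ∥ m = c6 36 36 ∥ 64 67 69 68 71.
Inner hash: sum = 198+54+54+100+103+105+104+113 = 831; mod 256 = 63 → 3f.
Outer input = (K'⊕opad) ∥ inner = ac 5c 5c ∥ 3f.
Outer hash (tag): sum = 172+92+92+63 = 419; mod 256 = 163 → a3.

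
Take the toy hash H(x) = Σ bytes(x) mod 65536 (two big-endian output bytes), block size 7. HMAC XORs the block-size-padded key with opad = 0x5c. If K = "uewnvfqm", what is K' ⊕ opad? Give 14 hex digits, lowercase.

Key "uewnvfqm" = 75 65 77 6e 76 66 71 6d is 8 bytes > B = 7, so hash it first: H(key) = 03 79, then zero-pad to 7 bytes: K' = 03 79 00 00 00 00 00.
XOR each byte with 0x5c: 03⊕5c=5f, 79⊕5c=25, 00⊕5c=5c, 00⊕5c=5c, 00⊕5c=5c, 00⊕5c=5c, 00⊕5c=5c.

5f255c5c5c5c5c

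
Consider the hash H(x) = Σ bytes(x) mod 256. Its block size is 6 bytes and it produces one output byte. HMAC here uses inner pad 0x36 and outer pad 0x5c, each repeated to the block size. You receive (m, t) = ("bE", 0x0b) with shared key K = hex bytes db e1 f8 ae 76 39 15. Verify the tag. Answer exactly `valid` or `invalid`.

Key hex bytes db e1 f8 ae 76 39 15 is 7 bytes > B = 6, so hash it first: H(key) = 26, then zero-pad to 6 bytes: K' = 26 00 00 00 00 00.
K' ⊕ ipad = 10 36 36 36 36 36; K' ⊕ opad = 7a 5c 5c 5c 5c 5c.
Inner hash: sum = 16+54+54+54+54+54+98+69 = 453; mod 256 = 197 → c5.
Outer hash (recomputed tag): sum = 122+92+92+92+92+92+197 = 779; mod 256 = 11 → 0b.
Recomputed tag = 0b; claimed = 0b → match.

valid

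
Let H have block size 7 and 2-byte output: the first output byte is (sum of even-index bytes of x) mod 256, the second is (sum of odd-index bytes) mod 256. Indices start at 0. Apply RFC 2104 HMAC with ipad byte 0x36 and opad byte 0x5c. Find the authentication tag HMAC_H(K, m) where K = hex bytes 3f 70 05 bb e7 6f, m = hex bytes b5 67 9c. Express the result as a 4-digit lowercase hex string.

50f0

Key hex bytes 3f 70 05 bb e7 6f is 6 bytes ≤ B = 7; zero-pad to 7 bytes: K' = 3f 70 05 bb e7 6f 00.
K' ⊕ ipad = 09 46 33 8d d1 59 36.  K' ⊕ opad = 63 2c 59 e7 bb 33 5c.
Inner input = (K'⊕ipad) ∥ m = 09 46 33 8d d1 59 36 ∥ b5 67 9c.
Inner hash: even-index sum = 426 mod 256 = 170; odd-index sum = 637 mod 256 = 125 → aa 7d.
Outer input = (K'⊕opad) ∥ inner = 63 2c 59 e7 bb 33 5c ∥ aa 7d.
Outer hash (tag): even-index sum = 592 mod 256 = 80; odd-index sum = 496 mod 256 = 240 → 50 f0.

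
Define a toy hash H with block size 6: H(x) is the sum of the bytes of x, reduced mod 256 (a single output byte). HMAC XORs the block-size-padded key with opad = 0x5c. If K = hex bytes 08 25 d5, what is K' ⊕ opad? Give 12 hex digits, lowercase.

5479895c5c5c

Key hex bytes 08 25 d5 is 3 bytes ≤ B = 6; zero-pad to 6 bytes: K' = 08 25 d5 00 00 00.
XOR each byte with 0x5c: 08⊕5c=54, 25⊕5c=79, d5⊕5c=89, 00⊕5c=5c, 00⊕5c=5c, 00⊕5c=5c.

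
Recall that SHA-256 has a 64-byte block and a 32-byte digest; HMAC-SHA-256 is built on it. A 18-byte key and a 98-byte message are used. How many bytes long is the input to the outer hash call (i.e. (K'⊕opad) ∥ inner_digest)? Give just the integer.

Key is 18 ≤ 64 bytes, zero-padded: |K'| = 64.
Outer input = (K'⊕opad) ∥ H(inner) → 64 + 32 = 96 bytes.

96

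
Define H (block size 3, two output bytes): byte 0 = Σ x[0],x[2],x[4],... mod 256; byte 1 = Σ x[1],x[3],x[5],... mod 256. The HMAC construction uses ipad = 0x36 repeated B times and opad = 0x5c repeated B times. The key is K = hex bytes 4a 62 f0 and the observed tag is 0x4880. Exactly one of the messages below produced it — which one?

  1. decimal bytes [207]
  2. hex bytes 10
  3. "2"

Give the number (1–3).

3

Key hex bytes 4a 62 f0 is exactly B = 3 bytes: K' = 4a 62 f0.
K' ⊕ ipad = 7c 54 c6; K' ⊕ opad = 16 3e ac.
m1: inner = H(7c 54 c6 cf) = 42 23; tag = H(16 3e ac 42 23) = e580
m2: inner = H(7c 54 c6 10) = 42 64; tag = H(16 3e ac 42 64) = 2680
m3: inner = H(7c 54 c6 32) = 42 86; tag = H(16 3e ac 42 86) = 4880 ← matches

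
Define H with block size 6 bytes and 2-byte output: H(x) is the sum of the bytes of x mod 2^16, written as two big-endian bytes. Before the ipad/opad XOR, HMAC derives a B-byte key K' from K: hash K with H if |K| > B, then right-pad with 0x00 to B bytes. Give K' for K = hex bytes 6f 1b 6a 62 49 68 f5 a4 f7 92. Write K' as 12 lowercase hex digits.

052900000000

|K| = 10 > B = 6, so first hash the key.
H(K): sum = 111+27+106+98+73+104+245+164+247+146 = 1321 → 05 29.
Zero-pad H(K) = 05 29 to 6 bytes: K' = 05 29 00 00 00 00.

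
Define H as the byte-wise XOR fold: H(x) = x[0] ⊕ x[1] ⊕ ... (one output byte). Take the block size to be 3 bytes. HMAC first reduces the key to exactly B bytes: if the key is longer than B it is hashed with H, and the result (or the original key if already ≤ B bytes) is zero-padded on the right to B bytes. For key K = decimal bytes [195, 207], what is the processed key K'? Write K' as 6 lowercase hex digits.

c3cf00

Key decimal bytes [195, 207] = c3 cf is 2 bytes ≤ B = 3; zero-pad to 3 bytes: K' = c3 cf 00.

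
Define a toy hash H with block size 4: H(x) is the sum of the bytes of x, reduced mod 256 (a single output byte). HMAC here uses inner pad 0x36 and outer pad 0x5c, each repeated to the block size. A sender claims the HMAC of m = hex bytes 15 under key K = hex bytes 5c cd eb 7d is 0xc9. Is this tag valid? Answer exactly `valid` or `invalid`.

Key hex bytes 5c cd eb 7d is exactly B = 4 bytes: K' = 5c cd eb 7d.
K' ⊕ ipad = 6a fb dd 4b; K' ⊕ opad = 00 91 b7 21.
Inner hash: sum = 106+251+221+75+21 = 674; mod 256 = 162 → a2.
Outer hash (recomputed tag): sum = 0+145+183+33+162 = 523; mod 256 = 11 → 0b.
Recomputed tag = 0b; claimed = c9 → mismatch.

invalid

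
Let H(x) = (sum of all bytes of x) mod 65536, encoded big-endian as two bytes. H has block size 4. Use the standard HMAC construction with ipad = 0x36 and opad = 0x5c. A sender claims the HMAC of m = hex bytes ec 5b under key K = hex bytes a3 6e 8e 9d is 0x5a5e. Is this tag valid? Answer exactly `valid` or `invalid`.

Key hex bytes a3 6e 8e 9d is exactly B = 4 bytes: K' = a3 6e 8e 9d.
K' ⊕ ipad = 95 58 b8 ab; K' ⊕ opad = ff 32 d2 c1.
Inner hash: sum = 149+88+184+171+236+91 = 919 → 03 97.
Outer hash (recomputed tag): sum = 255+50+210+193+3+151 = 862 → 03 5e.
Recomputed tag = 035e; claimed = 5a5e → mismatch.

invalid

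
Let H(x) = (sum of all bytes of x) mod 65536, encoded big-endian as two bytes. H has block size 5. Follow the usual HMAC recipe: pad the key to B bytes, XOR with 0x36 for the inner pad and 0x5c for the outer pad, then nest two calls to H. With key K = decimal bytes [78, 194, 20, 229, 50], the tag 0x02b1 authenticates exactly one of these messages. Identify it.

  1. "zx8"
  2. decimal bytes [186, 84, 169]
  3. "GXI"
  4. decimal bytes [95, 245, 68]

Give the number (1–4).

1

Key decimal bytes [78, 194, 20, 229, 50] = 4e c2 14 e5 32 is exactly B = 5 bytes: K' = 4e c2 14 e5 32.
K' ⊕ ipad = 78 f4 22 d3 04; K' ⊕ opad = 12 9e 48 b9 6e.
m1: inner = H(78 f4 22 d3 04 7a 78 38) = 03 8f; tag = H(12 9e 48 b9 6e 03 8f) = 02b1 ← matches
m2: inner = H(78 f4 22 d3 04 ba 54 a9) = 04 1c; tag = H(12 9e 48 b9 6e 04 1c) = 023f
m3: inner = H(78 f4 22 d3 04 47 58 49) = 03 4d; tag = H(12 9e 48 b9 6e 03 4d) = 026f
m4: inner = H(78 f4 22 d3 04 5f f5 44) = 03 fd; tag = H(12 9e 48 b9 6e 03 fd) = 031f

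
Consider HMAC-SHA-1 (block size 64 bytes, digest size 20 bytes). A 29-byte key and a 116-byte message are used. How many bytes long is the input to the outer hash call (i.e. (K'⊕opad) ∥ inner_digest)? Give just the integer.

84

Key is 29 ≤ 64 bytes, zero-padded: |K'| = 64.
Outer input = (K'⊕opad) ∥ H(inner) → 64 + 20 = 84 bytes.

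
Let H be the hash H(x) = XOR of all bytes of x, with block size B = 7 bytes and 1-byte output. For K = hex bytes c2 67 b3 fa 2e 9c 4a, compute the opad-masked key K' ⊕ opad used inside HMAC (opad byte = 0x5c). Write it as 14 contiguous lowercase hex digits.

Key hex bytes c2 67 b3 fa 2e 9c 4a is exactly B = 7 bytes: K' = c2 67 b3 fa 2e 9c 4a.
XOR each byte with 0x5c: c2⊕5c=9e, 67⊕5c=3b, b3⊕5c=ef, fa⊕5c=a6, 2e⊕5c=72, 9c⊕5c=c0, 4a⊕5c=16.

9e3befa672c016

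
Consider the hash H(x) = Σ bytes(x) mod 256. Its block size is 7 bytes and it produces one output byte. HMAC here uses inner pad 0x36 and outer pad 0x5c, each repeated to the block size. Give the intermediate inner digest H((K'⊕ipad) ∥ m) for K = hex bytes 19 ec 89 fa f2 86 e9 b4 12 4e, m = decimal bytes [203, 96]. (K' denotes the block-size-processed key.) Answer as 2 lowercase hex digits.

3a

Key hex bytes 19 ec 89 fa f2 86 e9 b4 12 4e is 10 bytes > B = 7, so hash it first: H(key) = fd, then zero-pad to 7 bytes: K' = fd 00 00 00 00 00 00.
K' ⊕ ipad = cb 36 36 36 36 36 36.
Inner input = cb 36 36 36 36 36 36 ∥ cb 60.
Inner hash: sum = 203+54+54+54+54+54+54+203+96 = 826; mod 256 = 58 → 3a.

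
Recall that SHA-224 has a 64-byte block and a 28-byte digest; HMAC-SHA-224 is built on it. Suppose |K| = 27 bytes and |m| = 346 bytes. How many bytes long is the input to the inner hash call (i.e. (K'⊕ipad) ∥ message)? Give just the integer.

410

Key is 27 ≤ 64 bytes, zero-padded: |K'| = 64.
Inner input = (K'⊕ipad) ∥ m → 64 + 346 = 410 bytes.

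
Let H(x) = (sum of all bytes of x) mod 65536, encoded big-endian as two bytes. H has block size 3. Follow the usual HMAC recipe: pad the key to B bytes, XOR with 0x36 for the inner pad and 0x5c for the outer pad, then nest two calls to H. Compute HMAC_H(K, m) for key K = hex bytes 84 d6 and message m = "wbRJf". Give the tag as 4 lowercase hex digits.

Key hex bytes 84 d6 is 2 bytes ≤ B = 3; zero-pad to 3 bytes: K' = 84 d6 00.
K' ⊕ ipad = b2 e0 36.  K' ⊕ opad = d8 8a 5c.
Inner input = (K'⊕ipad) ∥ m = b2 e0 36 ∥ 77 62 52 4a 66.
Inner hash: sum = 178+224+54+119+98+82+74+102 = 931 → 03 a3.
Outer input = (K'⊕opad) ∥ inner = d8 8a 5c ∥ 03 a3.
Outer hash (tag): sum = 216+138+92+3+163 = 612 → 02 64.

0264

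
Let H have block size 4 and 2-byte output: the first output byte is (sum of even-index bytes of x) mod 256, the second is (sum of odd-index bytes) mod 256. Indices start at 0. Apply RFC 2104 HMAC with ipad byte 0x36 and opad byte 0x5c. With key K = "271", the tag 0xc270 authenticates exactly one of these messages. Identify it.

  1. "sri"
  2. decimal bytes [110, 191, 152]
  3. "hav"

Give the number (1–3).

1

Key "271" = 32 37 31 is 3 bytes ≤ B = 4; zero-pad to 4 bytes: K' = 32 37 31 00.
K' ⊕ ipad = 04 01 07 36; K' ⊕ opad = 6e 6b 6d 5c.
m1: inner = H(04 01 07 36 73 72 69) = e7 a9; tag = H(6e 6b 6d 5c e7 a9) = c270 ← matches
m2: inner = H(04 01 07 36 6e bf 98) = 11 f6; tag = H(6e 6b 6d 5c 11 f6) = ecbd
m3: inner = H(04 01 07 36 68 61 76) = e9 98; tag = H(6e 6b 6d 5c e9 98) = c45f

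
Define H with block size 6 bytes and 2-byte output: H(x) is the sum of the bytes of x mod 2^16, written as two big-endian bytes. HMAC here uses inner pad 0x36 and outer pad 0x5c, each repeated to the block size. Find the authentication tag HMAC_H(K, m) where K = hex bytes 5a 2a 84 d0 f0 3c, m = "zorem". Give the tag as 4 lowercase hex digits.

Key hex bytes 5a 2a 84 d0 f0 3c is exactly B = 6 bytes: K' = 5a 2a 84 d0 f0 3c.
K' ⊕ ipad = 6c 1c b2 e6 c6 0a.  K' ⊕ opad = 06 76 d8 8c ac 60.
Inner input = (K'⊕ipad) ∥ m = 6c 1c b2 e6 c6 0a ∥ 7a 6f 72 65 6d.
Inner hash: sum = 108+28+178+230+198+10+122+111+114+101+109 = 1309 → 05 1d.
Outer input = (K'⊕opad) ∥ inner = 06 76 d8 8c ac 60 ∥ 05 1d.
Outer hash (tag): sum = 6+118+216+140+172+96+5+29 = 782 → 03 0e.

030e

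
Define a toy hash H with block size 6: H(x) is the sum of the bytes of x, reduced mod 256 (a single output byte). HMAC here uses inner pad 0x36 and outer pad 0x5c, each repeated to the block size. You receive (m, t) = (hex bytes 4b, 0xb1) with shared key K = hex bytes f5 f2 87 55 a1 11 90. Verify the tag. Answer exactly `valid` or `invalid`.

valid

Key hex bytes f5 f2 87 55 a1 11 90 is 7 bytes > B = 6, so hash it first: H(key) = 05, then zero-pad to 6 bytes: K' = 05 00 00 00 00 00.
K' ⊕ ipad = 33 36 36 36 36 36; K' ⊕ opad = 59 5c 5c 5c 5c 5c.
Inner hash: sum = 51+54+54+54+54+54+75 = 396; mod 256 = 140 → 8c.
Outer hash (recomputed tag): sum = 89+92+92+92+92+92+140 = 689; mod 256 = 177 → b1.
Recomputed tag = b1; claimed = b1 → match.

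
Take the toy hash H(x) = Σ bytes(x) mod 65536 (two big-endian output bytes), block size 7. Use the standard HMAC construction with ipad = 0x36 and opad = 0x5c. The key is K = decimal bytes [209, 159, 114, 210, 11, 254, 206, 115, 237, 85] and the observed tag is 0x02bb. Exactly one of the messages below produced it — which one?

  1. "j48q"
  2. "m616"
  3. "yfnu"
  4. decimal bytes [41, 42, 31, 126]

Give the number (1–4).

3

Key decimal bytes [209, 159, 114, 210, 11, 254, 206, 115, 237, 85] = d1 9f 72 d2 0b fe ce 73 ed 55 is 10 bytes > B = 7, so hash it first: H(key) = 06 40, then zero-pad to 7 bytes: K' = 06 40 00 00 00 00 00.
K' ⊕ ipad = 30 76 36 36 36 36 36; K' ⊕ opad = 5a 1c 5c 5c 5c 5c 5c.
m1: inner = H(30 76 36 36 36 36 36 6a 34 38 71) = 02 fb; tag = H(5a 1c 5c 5c 5c 5c 5c 02 fb) = 033f
m2: inner = H(30 76 36 36 36 36 36 6d 36 31 36) = 02 be; tag = H(5a 1c 5c 5c 5c 5c 5c 02 be) = 0302
m3: inner = H(30 76 36 36 36 36 36 79 66 6e 75) = 03 76; tag = H(5a 1c 5c 5c 5c 5c 5c 03 76) = 02bb ← matches
m4: inner = H(30 76 36 36 36 36 36 29 2a 1f 7e) = 02 a4; tag = H(5a 1c 5c 5c 5c 5c 5c 02 a4) = 02e8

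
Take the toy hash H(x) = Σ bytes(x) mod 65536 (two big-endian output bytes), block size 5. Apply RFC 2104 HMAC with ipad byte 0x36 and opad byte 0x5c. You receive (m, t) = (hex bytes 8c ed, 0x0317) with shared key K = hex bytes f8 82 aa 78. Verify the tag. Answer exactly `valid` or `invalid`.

Key hex bytes f8 82 aa 78 is 4 bytes ≤ B = 5; zero-pad to 5 bytes: K' = f8 82 aa 78 00.
K' ⊕ ipad = ce b4 9c 4e 36; K' ⊕ opad = a4 de f6 24 5c.
Inner hash: sum = 206+180+156+78+54+140+237 = 1051 → 04 1b.
Outer hash (recomputed tag): sum = 164+222+246+36+92+4+27 = 791 → 03 17.
Recomputed tag = 0317; claimed = 0317 → match.

valid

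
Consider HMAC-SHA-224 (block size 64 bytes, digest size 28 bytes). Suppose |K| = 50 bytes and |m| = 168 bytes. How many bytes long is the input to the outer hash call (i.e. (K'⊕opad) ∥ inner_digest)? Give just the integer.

Key is 50 ≤ 64 bytes, zero-padded: |K'| = 64.
Outer input = (K'⊕opad) ∥ H(inner) → 64 + 28 = 92 bytes.

92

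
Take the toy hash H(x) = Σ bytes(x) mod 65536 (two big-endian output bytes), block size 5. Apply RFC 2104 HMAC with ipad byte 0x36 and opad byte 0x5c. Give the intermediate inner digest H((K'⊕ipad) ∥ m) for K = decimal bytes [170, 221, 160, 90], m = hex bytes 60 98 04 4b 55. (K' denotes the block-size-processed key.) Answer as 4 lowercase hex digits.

Key decimal bytes [170, 221, 160, 90] = aa dd a0 5a is 4 bytes ≤ B = 5; zero-pad to 5 bytes: K' = aa dd a0 5a 00.
K' ⊕ ipad = 9c eb 96 6c 36.
Inner input = 9c eb 96 6c 36 ∥ 60 98 04 4b 55.
Inner hash: sum = 156+235+150+108+54+96+152+4+75+85 = 1115 → 04 5b.

045b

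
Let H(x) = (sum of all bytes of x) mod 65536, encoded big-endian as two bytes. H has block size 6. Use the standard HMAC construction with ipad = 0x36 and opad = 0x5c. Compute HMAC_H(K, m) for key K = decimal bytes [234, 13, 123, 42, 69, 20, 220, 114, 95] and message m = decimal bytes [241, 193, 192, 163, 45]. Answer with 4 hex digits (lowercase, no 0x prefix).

03b4

Key decimal bytes [234, 13, 123, 42, 69, 20, 220, 114, 95] = ea 0d 7b 2a 45 14 dc 72 5f is 9 bytes > B = 6, so hash it first: H(key) = 03 a2, then zero-pad to 6 bytes: K' = 03 a2 00 00 00 00.
K' ⊕ ipad = 35 94 36 36 36 36.  K' ⊕ opad = 5f fe 5c 5c 5c 5c.
Inner input = (K'⊕ipad) ∥ m = 35 94 36 36 36 36 ∥ f1 c1 c0 a3 2d.
Inner hash: sum = 53+148+54+54+54+54+241+193+192+163+45 = 1251 → 04 e3.
Outer input = (K'⊕opad) ∥ inner = 5f fe 5c 5c 5c 5c ∥ 04 e3.
Outer hash (tag): sum = 95+254+92+92+92+92+4+227 = 948 → 03 b4.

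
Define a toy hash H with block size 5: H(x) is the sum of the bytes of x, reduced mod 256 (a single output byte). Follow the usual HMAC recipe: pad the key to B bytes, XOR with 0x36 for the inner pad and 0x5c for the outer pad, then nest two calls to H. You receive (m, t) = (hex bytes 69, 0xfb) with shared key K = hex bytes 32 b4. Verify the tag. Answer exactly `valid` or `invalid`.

Key hex bytes 32 b4 is 2 bytes ≤ B = 5; zero-pad to 5 bytes: K' = 32 b4 00 00 00.
K' ⊕ ipad = 04 82 36 36 36; K' ⊕ opad = 6e e8 5c 5c 5c.
Inner hash: sum = 4+130+54+54+54+105 = 401; mod 256 = 145 → 91.
Outer hash (recomputed tag): sum = 110+232+92+92+92+145 = 763; mod 256 = 251 → fb.
Recomputed tag = fb; claimed = fb → match.

valid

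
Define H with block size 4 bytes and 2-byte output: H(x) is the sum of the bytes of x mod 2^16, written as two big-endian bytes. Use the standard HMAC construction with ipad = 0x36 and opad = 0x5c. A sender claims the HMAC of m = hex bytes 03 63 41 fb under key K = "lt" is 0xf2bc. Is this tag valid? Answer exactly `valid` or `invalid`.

Key "lt" = 6c 74 is 2 bytes ≤ B = 4; zero-pad to 4 bytes: K' = 6c 74 00 00.
K' ⊕ ipad = 5a 42 36 36; K' ⊕ opad = 30 28 5c 5c.
Inner hash: sum = 90+66+54+54+3+99+65+251 = 682 → 02 aa.
Outer hash (recomputed tag): sum = 48+40+92+92+2+170 = 444 → 01 bc.
Recomputed tag = 01bc; claimed = f2bc → mismatch.

invalid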